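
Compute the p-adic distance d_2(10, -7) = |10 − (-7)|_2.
d_2(10, -7) = 1

Step 1 — x − y = 10 − (-7) = 17. Step 2 — v_2(17) = 0 (factor: 17 = (2^0 · 17); the sign does not affect v_p). Step 3 — |x − y|_2 = 2^{0} = 1.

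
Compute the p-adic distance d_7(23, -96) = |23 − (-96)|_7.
d_7(23, -96) = 1/7

Step 1 — x − y = 23 − (-96) = 119. Step 2 — v_7(119) = 1 (factor: 119 = (7^1 · 17); the sign does not affect v_p). Step 3 — |x − y|_7 = 7^{-1} = 1/7.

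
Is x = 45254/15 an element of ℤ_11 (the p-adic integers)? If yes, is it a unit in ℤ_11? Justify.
x ∈ ℤ_11 but not a unit; v_11(x) = 3 > 0

ℤ_11 = {x ∈ ℚ_11 : v_11(x) ≥ 0} and ℤ_11^× = {x ∈ ℤ_11 : v_11(x) = 0}. Here v_11(45254/15) = v_11(num) − v_11(den) = 3; compare against these criteria.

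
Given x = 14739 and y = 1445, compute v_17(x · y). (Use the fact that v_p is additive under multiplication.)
v_17(21297855) = 5

v_p(x) = 3 (factor: 14739 = 17^3 · 3); v_p(y) = 2 (factor: 1445 = 17^2 · 5). Additivity: v_p(xy) = v_p(x) + v_p(y) = 3 + 2 = 5. (Direct check: xy = 21297855 = 17^5 · (15).)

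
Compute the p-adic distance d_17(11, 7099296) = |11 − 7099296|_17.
d_17(11, 7099296) = 1/1419857

Step 1 — x − y = 11 − 7099296 = -7099285. Step 2 — v_17(-7099285) = 5 (factor: -7099285 = −(17^5 · 5); the sign does not affect v_p). Step 3 — |x − y|_17 = 17^{-5} = 1/1419857.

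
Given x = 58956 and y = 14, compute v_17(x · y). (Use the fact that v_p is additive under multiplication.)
v_17(825384) = 3

v_p(x) = 3 (factor: 58956 = 17^3 · 12); v_p(y) = 0 (factor: 14 = 17^0 · 14). Additivity: v_p(xy) = v_p(x) + v_p(y) = 3 + 0 = 3. (Direct check: xy = 825384 = 17^3 · (168).)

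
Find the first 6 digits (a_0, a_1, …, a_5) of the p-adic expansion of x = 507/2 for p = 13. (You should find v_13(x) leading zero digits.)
(a_0, …, a_5) = (0, 0, 8, 6, 6, 6)

v_13(507/2) = 2, so a_0 = ... = a_1 = 0. Factor out: x = 13^2 · u with u = 3/2 a unit in ℤ_13. Expand u iteratively via a_{v+i} = u_i mod 13, u_{i+1} = (u_i − a_{v+i})/13:
  u_0 = 3/2;  a_2 = 8;  u_1 = (u_0 − 8)/13 = -1/2
  u_1 = -1/2;  a_3 = 6;  u_2 = (u_1 − 6)/13 = -1/2
  u_2 = -1/2;  a_4 = 6;  u_3 = (u_2 − 6)/13 = -1/2
  u_3 = -1/2;  a_5 = 6;  u_4 = (u_3 − 6)/13 = -1/2
Digits: (0, 0, 8, 6, 6, 6).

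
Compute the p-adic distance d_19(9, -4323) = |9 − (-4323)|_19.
d_19(9, -4323) = 1/361

Step 1 — x − y = 9 − (-4323) = 4332. Step 2 — v_19(4332) = 2 (factor: 4332 = (19^2 · 12); the sign does not affect v_p). Step 3 — |x − y|_19 = 19^{-2} = 1/361.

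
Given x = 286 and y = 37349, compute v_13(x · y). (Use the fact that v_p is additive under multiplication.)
v_13(10681814) = 4

v_p(x) = 1 (factor: 286 = 13^1 · 22); v_p(y) = 3 (factor: 37349 = 13^3 · 17). Additivity: v_p(xy) = v_p(x) + v_p(y) = 1 + 3 = 4. (Direct check: xy = 10681814 = 13^4 · (374).)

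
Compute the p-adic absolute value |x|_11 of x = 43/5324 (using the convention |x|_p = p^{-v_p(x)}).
|43/5324|_11 = 1331

Step 1 — compute v_11(x) by factoring powers of 11 out of the numerator and denominator: v_11(43/5324) = -3. Step 2 — apply |x|_p = p^{-v_p(x)} = 11^{3} = 1331.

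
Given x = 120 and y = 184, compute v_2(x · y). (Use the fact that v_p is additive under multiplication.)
v_2(22080) = 6

v_p(x) = 3 (factor: 120 = 2^3 · 15); v_p(y) = 3 (factor: 184 = 2^3 · 23). Additivity: v_p(xy) = v_p(x) + v_p(y) = 3 + 3 = 6. (Direct check: xy = 22080 = 2^6 · (345).)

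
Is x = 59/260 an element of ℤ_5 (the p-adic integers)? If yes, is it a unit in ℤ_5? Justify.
x ∉ ℤ_5 (v_5(x) = -1 < 0)

ℤ_5 = {x ∈ ℚ_5 : v_5(x) ≥ 0} and ℤ_5^× = {x ∈ ℤ_5 : v_5(x) = 0}. Here v_5(59/260) = v_5(num) − v_5(den) = -1; compare against these criteria.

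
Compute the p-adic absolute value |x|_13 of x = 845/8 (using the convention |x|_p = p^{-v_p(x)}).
|845/8|_13 = 1/169

Step 1 — compute v_13(x) by factoring powers of 13 out of the numerator and denominator: v_13(845/8) = 2. Step 2 — apply |x|_p = p^{-v_p(x)} = 13^{-2} = 1/169.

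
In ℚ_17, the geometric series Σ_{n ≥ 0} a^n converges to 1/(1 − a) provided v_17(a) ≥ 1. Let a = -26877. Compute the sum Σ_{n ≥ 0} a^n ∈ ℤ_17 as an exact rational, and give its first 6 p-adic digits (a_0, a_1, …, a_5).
Σ a^n = 1/(1 − a) = 1/26878;  first 6 digits = (1, 0, 9, 11, 12, 15)

v_17(a) = 2 ≥ 1, so the series converges in ℤ_17 to 1/(1 − a) = 1/(1 − (-26877)) = 1/26878. Expand this rational in ℤ_17: compute digits iteratively via d_i = x_i mod 17, x_{i+1} = (x_i − d_i)/17. The first 6 digits are (1, 0, 9, 11, 12, 15).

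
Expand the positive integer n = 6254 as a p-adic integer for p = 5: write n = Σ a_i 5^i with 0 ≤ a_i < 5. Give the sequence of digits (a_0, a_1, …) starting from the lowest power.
(a_0, a_1, …) = (4, 0, 0, 0, 0, 2)

Repeated division by 5 gives the digits low-to-high: 6254 = 4 + 2·5^5. Digit sequence: (4, 0, 0, 0, 0, 2).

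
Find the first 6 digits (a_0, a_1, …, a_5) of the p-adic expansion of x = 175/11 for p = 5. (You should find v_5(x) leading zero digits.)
(a_0, …, a_5) = (0, 0, 2, 2, 0, 4)

v_5(175/11) = 2, so a_0 = ... = a_1 = 0. Factor out: x = 5^2 · u with u = 7/11 a unit in ℤ_5. Expand u iteratively via a_{v+i} = u_i mod 5, u_{i+1} = (u_i − a_{v+i})/5:
  u_0 = 7/11;  a_2 = 2;  u_1 = (u_0 − 2)/5 = -3/11
  u_1 = -3/11;  a_3 = 2;  u_2 = (u_1 − 2)/5 = -5/11
  u_2 = -5/11;  a_4 = 0;  u_3 = (u_2 − 0)/5 = -1/11
  u_3 = -1/11;  a_5 = 4;  u_4 = (u_3 − 4)/5 = -9/11
Digits: (0, 0, 2, 2, 0, 4).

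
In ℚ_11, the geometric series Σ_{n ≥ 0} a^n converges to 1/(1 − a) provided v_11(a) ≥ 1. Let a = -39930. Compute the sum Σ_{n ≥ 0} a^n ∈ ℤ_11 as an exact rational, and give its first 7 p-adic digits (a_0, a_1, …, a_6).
Σ a^n = 1/(1 − a) = 1/39931;  first 7 digits = (1, 0, 0, 3, 8, 10, 8)

v_11(a) = 3 ≥ 1, so the series converges in ℤ_11 to 1/(1 − a) = 1/(1 − (-39930)) = 1/39931. Expand this rational in ℤ_11: compute digits iteratively via d_i = x_i mod 11, x_{i+1} = (x_i − d_i)/11. The first 7 digits are (1, 0, 0, 3, 8, 10, 8).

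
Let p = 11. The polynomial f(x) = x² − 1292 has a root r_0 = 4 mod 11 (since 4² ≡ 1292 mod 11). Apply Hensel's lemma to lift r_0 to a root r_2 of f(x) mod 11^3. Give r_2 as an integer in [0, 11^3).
r_2 = 103 (mod 1331)

Hensel's recurrence: r_{i+1} = r_i − f(r_i)·(f′(r_i))^{-1} mod 11^{i+2}, with f′(x) = 2x. Iterate:
  r_0 = 4 (mod 11)
  r_1 = 103 (mod 121)
  r_2 = 103 (mod 1331)
Final: r_2 = 103, and one checks f(r_2) ≡ 0 mod 11^3.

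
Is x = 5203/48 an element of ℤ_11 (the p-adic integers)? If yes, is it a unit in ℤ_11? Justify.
x ∈ ℤ_11 but not a unit; v_11(x) = 2 > 0

ℤ_11 = {x ∈ ℚ_11 : v_11(x) ≥ 0} and ℤ_11^× = {x ∈ ℤ_11 : v_11(x) = 0}. Here v_11(5203/48) = v_11(num) − v_11(den) = 2; compare against these criteria.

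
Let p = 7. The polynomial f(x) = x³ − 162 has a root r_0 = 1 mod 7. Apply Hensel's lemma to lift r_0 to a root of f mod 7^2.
r_1 = 22 (mod 49)

Hensel: r_{i+1} = r_i − f(r_i)/f′(r_i) mod 7^{i+2}, where f′(x) = 3x². Iterate:
  r_0 = 1 (mod 7)
  r_1 = 22 (mod 49)
Final: r = 22 with f(r) ≡ 0 mod 7^2.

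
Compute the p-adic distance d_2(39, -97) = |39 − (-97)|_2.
d_2(39, -97) = 1/8

Step 1 — x − y = 39 − (-97) = 136. Step 2 — v_2(136) = 3 (factor: 136 = (2^3 · 17); the sign does not affect v_p). Step 3 — |x − y|_2 = 2^{-3} = 1/8.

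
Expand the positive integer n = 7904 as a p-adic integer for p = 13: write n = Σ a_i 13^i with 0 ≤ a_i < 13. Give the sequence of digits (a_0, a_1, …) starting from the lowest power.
(a_0, a_1, …) = (0, 10, 7, 3)

Repeated division by 13 gives the digits low-to-high: 7904 = 10·13^1 + 7·13^2 + 3·13^3. Digit sequence: (0, 10, 7, 3).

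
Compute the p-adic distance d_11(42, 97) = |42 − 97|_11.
d_11(42, 97) = 1/11

Step 1 — x − y = 42 − 97 = -55. Step 2 — v_11(-55) = 1 (factor: -55 = −(11^1 · 5); the sign does not affect v_p). Step 3 — |x − y|_11 = 11^{-1} = 1/11.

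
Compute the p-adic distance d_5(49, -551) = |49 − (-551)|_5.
d_5(49, -551) = 1/25

Step 1 — x − y = 49 − (-551) = 600. Step 2 — v_5(600) = 2 (factor: 600 = (5^2 · 24); the sign does not affect v_p). Step 3 — |x − y|_5 = 5^{-2} = 1/25.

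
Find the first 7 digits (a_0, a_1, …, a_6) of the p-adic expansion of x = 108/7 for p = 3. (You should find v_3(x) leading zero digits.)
(a_0, …, a_6) = (0, 0, 0, 1, 2, 1, 2)

v_3(108/7) = 3, so a_0 = ... = a_2 = 0. Factor out: x = 3^3 · u with u = 4/7 a unit in ℤ_3. Expand u iteratively via a_{v+i} = u_i mod 3, u_{i+1} = (u_i − a_{v+i})/3:
  u_0 = 4/7;  a_3 = 1;  u_1 = (u_0 − 1)/3 = -1/7
  u_1 = -1/7;  a_4 = 2;  u_2 = (u_1 − 2)/3 = -5/7
  u_2 = -5/7;  a_5 = 1;  u_3 = (u_2 − 1)/3 = -4/7
  u_3 = -4/7;  a_6 = 2;  u_4 = (u_3 − 2)/3 = -6/7
Digits: (0, 0, 0, 1, 2, 1, 2).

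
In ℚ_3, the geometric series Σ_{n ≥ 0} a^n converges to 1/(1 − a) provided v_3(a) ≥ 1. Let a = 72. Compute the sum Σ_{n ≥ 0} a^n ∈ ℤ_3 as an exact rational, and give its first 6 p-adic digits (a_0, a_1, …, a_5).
Σ a^n = 1/(1 − a) = -1/71;  first 6 digits = (1, 0, 2, 2, 1, 0)

v_3(a) = 2 ≥ 1, so the series converges in ℤ_3 to 1/(1 − a) = 1/(1 − 72) = -1/71. Expand this rational in ℤ_3: compute digits iteratively via d_i = x_i mod 3, x_{i+1} = (x_i − d_i)/3. The first 6 digits are (1, 0, 2, 2, 1, 0).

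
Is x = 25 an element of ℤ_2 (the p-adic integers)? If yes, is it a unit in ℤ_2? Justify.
x ∈ ℤ_2^× (unit); v_2(x) = 0

ℤ_2 = {x ∈ ℚ_2 : v_2(x) ≥ 0} and ℤ_2^× = {x ∈ ℤ_2 : v_2(x) = 0}. Here v_2(25) = v_2(num) − v_2(den) = 0; compare against these criteria.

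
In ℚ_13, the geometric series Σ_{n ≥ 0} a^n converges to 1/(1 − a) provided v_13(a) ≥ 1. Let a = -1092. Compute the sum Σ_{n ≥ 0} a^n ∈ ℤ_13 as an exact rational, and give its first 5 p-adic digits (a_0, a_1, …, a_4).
Σ a^n = 1/(1 − a) = 1/1093;  first 5 digits = (1, 7, 3, 1, 10)

v_13(a) = 1 ≥ 1, so the series converges in ℤ_13 to 1/(1 − a) = 1/(1 − (-1092)) = 1/1093. Expand this rational in ℤ_13: compute digits iteratively via d_i = x_i mod 13, x_{i+1} = (x_i − d_i)/13. The first 5 digits are (1, 7, 3, 1, 10).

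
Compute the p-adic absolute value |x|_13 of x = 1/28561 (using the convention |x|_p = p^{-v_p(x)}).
|1/28561|_13 = 28561

Step 1 — compute v_13(x) by factoring powers of 13 out of the numerator and denominator: v_13(1/28561) = -4. Step 2 — apply |x|_p = p^{-v_p(x)} = 13^{4} = 28561.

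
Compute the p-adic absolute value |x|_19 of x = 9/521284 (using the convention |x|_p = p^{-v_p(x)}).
|9/521284|_19 = 130321

Step 1 — compute v_19(x) by factoring powers of 19 out of the numerator and denominator: v_19(9/521284) = -4. Step 2 — apply |x|_p = p^{-v_p(x)} = 19^{4} = 130321.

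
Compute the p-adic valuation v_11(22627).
v_11(22627) = 3

v_11(n) is the largest exponent k such that 11^k divides n. Factor out: 22627 = 11^3 · 17. (Sign doesn't affect v_p.) So v_11(22627) = 3.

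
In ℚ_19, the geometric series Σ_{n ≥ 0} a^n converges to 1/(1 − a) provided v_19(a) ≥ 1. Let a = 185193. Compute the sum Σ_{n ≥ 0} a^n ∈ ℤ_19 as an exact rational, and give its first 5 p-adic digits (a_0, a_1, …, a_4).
Σ a^n = 1/(1 − a) = -1/185192;  first 5 digits = (1, 0, 0, 8, 1)

v_19(a) = 3 ≥ 1, so the series converges in ℤ_19 to 1/(1 − a) = 1/(1 − 185193) = -1/185192. Expand this rational in ℤ_19: compute digits iteratively via d_i = x_i mod 19, x_{i+1} = (x_i − d_i)/19. The first 5 digits are (1, 0, 0, 8, 1).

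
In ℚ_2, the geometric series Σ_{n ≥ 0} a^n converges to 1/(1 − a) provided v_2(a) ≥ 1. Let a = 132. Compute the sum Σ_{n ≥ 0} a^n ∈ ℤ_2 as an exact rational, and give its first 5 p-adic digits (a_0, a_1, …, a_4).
Σ a^n = 1/(1 − a) = -1/131;  first 5 digits = (1, 0, 1, 0, 1)

v_2(a) = 2 ≥ 1, so the series converges in ℤ_2 to 1/(1 − a) = 1/(1 − 132) = -1/131. Expand this rational in ℤ_2: compute digits iteratively via d_i = x_i mod 2, x_{i+1} = (x_i − d_i)/2. The first 5 digits are (1, 0, 1, 0, 1).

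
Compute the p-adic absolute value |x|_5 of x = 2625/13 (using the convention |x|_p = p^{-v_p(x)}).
|2625/13|_5 = 1/125

Step 1 — compute v_5(x) by factoring powers of 5 out of the numerator and denominator: v_5(2625/13) = 3. Step 2 — apply |x|_p = p^{-v_p(x)} = 5^{-3} = 1/125.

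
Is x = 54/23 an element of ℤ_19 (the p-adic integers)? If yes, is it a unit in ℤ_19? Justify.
x ∈ ℤ_19^× (unit); v_19(x) = 0

ℤ_19 = {x ∈ ℚ_19 : v_19(x) ≥ 0} and ℤ_19^× = {x ∈ ℤ_19 : v_19(x) = 0}. Here v_19(54/23) = v_19(num) − v_19(den) = 0; compare against these criteria.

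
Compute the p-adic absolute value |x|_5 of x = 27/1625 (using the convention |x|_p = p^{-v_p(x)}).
|27/1625|_5 = 125

Step 1 — compute v_5(x) by factoring powers of 5 out of the numerator and denominator: v_5(27/1625) = -3. Step 2 — apply |x|_p = p^{-v_p(x)} = 5^{3} = 125.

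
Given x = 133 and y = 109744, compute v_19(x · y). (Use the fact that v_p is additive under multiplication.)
v_19(14595952) = 4

v_p(x) = 1 (factor: 133 = 19^1 · 7); v_p(y) = 3 (factor: 109744 = 19^3 · 16). Additivity: v_p(xy) = v_p(x) + v_p(y) = 1 + 3 = 4. (Direct check: xy = 14595952 = 19^4 · (112).)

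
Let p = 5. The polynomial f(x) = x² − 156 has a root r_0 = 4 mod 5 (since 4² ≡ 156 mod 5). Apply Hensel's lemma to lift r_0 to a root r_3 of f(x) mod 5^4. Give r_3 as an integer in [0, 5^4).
r_3 = 534 (mod 625)

Hensel's recurrence: r_{i+1} = r_i − f(r_i)·(f′(r_i))^{-1} mod 5^{i+2}, with f′(x) = 2x. Iterate:
  r_0 = 4 (mod 5)
  r_1 = 9 (mod 25)
  r_2 = 34 (mod 125)
  r_3 = 534 (mod 625)
Final: r_3 = 534, and one checks f(r_3) ≡ 0 mod 5^4.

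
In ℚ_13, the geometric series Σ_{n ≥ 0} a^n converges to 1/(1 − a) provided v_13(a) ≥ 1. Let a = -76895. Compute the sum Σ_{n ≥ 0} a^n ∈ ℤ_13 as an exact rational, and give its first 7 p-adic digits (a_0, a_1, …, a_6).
Σ a^n = 1/(1 − a) = 1/76896;  first 7 digits = (1, 0, 0, 4, 10, 12, 2)

v_13(a) = 3 ≥ 1, so the series converges in ℤ_13 to 1/(1 − a) = 1/(1 − (-76895)) = 1/76896. Expand this rational in ℤ_13: compute digits iteratively via d_i = x_i mod 13, x_{i+1} = (x_i − d_i)/13. The first 7 digits are (1, 0, 0, 4, 10, 12, 2).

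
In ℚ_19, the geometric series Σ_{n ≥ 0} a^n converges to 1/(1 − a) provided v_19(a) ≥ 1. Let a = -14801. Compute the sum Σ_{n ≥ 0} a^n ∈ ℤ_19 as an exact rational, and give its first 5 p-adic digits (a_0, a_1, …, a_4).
Σ a^n = 1/(1 − a) = 1/14802;  first 5 digits = (1, 0, 16, 16, 8)

v_19(a) = 2 ≥ 1, so the series converges in ℤ_19 to 1/(1 − a) = 1/(1 − (-14801)) = 1/14802. Expand this rational in ℤ_19: compute digits iteratively via d_i = x_i mod 19, x_{i+1} = (x_i − d_i)/19. The first 5 digits are (1, 0, 16, 16, 8).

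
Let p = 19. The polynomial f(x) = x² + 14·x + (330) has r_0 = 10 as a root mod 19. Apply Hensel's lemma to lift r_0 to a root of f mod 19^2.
r_1 = 333 (mod 361)

Hensel: r_{i+1} = r_i − f(r_i)·(f′(r_i))^{-1} mod 19^{i+2}, f′(x) = 2x + 14. Iterate:
  r_0 = 10 (mod 19)
  r_1 = 333 (mod 361)
Final: r = 333 satisfies f(r) ≡ 0 mod 19^2.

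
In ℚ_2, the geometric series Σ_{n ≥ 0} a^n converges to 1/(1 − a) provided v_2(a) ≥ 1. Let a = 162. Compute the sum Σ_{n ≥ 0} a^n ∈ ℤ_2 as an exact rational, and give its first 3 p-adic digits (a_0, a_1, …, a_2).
Σ a^n = 1/(1 − a) = -1/161;  first 3 digits = (1, 1, 1)

v_2(a) = 1 ≥ 1, so the series converges in ℤ_2 to 1/(1 − a) = 1/(1 − 162) = -1/161. Expand this rational in ℤ_2: compute digits iteratively via d_i = x_i mod 2, x_{i+1} = (x_i − d_i)/2. The first 3 digits are (1, 1, 1).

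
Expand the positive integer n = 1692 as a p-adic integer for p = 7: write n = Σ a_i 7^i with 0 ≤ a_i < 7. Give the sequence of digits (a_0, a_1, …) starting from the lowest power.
(a_0, a_1, …) = (5, 3, 6, 4)

Repeated division by 7 gives the digits low-to-high: 1692 = 5 + 3·7^1 + 6·7^2 + 4·7^3. Digit sequence: (5, 3, 6, 4).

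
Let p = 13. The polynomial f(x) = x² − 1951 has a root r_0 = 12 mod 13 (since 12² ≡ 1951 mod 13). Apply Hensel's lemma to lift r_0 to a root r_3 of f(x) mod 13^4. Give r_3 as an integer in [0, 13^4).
r_3 = 18459 (mod 28561)

Hensel's recurrence: r_{i+1} = r_i − f(r_i)·(f′(r_i))^{-1} mod 13^{i+2}, with f′(x) = 2x. Iterate:
  r_0 = 12 (mod 13)
  r_1 = 38 (mod 169)
  r_2 = 883 (mod 2197)
  r_3 = 18459 (mod 28561)
Final: r_3 = 18459, and one checks f(r_3) ≡ 0 mod 13^4.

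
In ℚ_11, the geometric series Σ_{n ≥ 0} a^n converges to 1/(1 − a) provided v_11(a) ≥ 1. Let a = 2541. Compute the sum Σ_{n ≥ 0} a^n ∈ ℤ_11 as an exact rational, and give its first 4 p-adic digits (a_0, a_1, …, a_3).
Σ a^n = 1/(1 − a) = -1/2540;  first 4 digits = (1, 0, 10, 1)

v_11(a) = 2 ≥ 1, so the series converges in ℤ_11 to 1/(1 − a) = 1/(1 − 2541) = -1/2540. Expand this rational in ℤ_11: compute digits iteratively via d_i = x_i mod 11, x_{i+1} = (x_i − d_i)/11. The first 4 digits are (1, 0, 10, 1).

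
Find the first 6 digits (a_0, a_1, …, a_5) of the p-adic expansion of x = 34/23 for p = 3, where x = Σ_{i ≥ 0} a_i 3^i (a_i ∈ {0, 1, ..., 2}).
(a_0, …, a_5) = (2, 1, 0, 0, 1, 2)

v_3(34/23) = 0 (numerator and denominator both coprime to 3), so x ∈ ℤ_3^×. Compute digits iteratively via a_i = x_i mod 3, x_{i+1} = (x_i − a_i)/3, with x_0 = x:
  x_0 = 34/23;  a_0 = 2;  x_1 = (x_0 − 2)/3 = -4/23
  x_1 = -4/23;  a_1 = 1;  x_2 = (x_1 − 1)/3 = -9/23
  x_2 = -9/23;  a_2 = 0;  x_3 = (x_2 − 0)/3 = -3/23
  x_3 = -3/23;  a_3 = 0;  x_4 = (x_3 − 0)/3 = -1/23
  x_4 = -1/23;  a_4 = 1;  x_5 = (x_4 − 1)/3 = -8/23
  x_5 = -8/23;  a_5 = 2;  x_6 = (x_5 − 2)/3 = -18/23
Digits: (2, 1, 0, 0, 1, 2).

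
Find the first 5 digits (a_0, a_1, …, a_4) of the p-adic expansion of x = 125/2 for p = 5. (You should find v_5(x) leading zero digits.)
(a_0, …, a_4) = (0, 0, 0, 3, 2)

v_5(125/2) = 3, so a_0 = ... = a_2 = 0. Factor out: x = 5^3 · u with u = 1/2 a unit in ℤ_5. Expand u iteratively via a_{v+i} = u_i mod 5, u_{i+1} = (u_i − a_{v+i})/5:
  u_0 = 1/2;  a_3 = 3;  u_1 = (u_0 − 3)/5 = -1/2
  u_1 = -1/2;  a_4 = 2;  u_2 = (u_1 − 2)/5 = -1/2
Digits: (0, 0, 0, 3, 2).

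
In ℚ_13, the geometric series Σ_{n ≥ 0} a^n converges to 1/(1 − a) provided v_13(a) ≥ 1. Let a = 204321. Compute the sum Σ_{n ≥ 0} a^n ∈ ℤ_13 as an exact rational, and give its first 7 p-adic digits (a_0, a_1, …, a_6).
Σ a^n = 1/(1 − a) = -1/204320;  first 7 digits = (1, 0, 0, 2, 7, 0, 4)

v_13(a) = 3 ≥ 1, so the series converges in ℤ_13 to 1/(1 − a) = 1/(1 − 204321) = -1/204320. Expand this rational in ℤ_13: compute digits iteratively via d_i = x_i mod 13, x_{i+1} = (x_i − d_i)/13. The first 7 digits are (1, 0, 0, 2, 7, 0, 4).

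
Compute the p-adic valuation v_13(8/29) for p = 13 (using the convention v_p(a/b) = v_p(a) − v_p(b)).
v_13(8/29) = 0

Factor powers of 13 from the numerator and denominator of the reduced fraction: 8 = 13^0 · 8 and 29 = 13^0 · 29. Apply v_p(a/b) = v_p(a) − v_p(b): v_13(8/29) = 0 − 0 = 0.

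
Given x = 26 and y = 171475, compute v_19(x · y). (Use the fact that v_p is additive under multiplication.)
v_19(4458350) = 3

v_p(x) = 0 (factor: 26 = 19^0 · 26); v_p(y) = 3 (factor: 171475 = 19^3 · 25). Additivity: v_p(xy) = v_p(x) + v_p(y) = 0 + 3 = 3. (Direct check: xy = 4458350 = 19^3 · (650).)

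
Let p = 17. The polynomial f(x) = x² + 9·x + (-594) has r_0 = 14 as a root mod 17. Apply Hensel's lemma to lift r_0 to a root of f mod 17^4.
r_3 = 35459 (mod 83521)

Hensel: r_{i+1} = r_i − f(r_i)·(f′(r_i))^{-1} mod 17^{i+2}, f′(x) = 2x + 9. Iterate:
  r_0 = 14 (mod 17)
  r_1 = 201 (mod 289)
  r_2 = 1068 (mod 4913)
  r_3 = 35459 (mod 83521)
Final: r = 35459 satisfies f(r) ≡ 0 mod 17^4.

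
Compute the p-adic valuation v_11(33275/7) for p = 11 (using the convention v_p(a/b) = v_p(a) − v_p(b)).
v_11(33275/7) = 3

Factor powers of 11 from the numerator and denominator of the reduced fraction: 33275 = 11^3 · 25 and 7 = 11^0 · 7. Apply v_p(a/b) = v_p(a) − v_p(b): v_11(33275/7) = 3 − 0 = 3.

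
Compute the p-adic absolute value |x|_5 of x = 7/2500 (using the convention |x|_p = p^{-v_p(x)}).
|7/2500|_5 = 625

Step 1 — compute v_5(x) by factoring powers of 5 out of the numerator and denominator: v_5(7/2500) = -4. Step 2 — apply |x|_p = p^{-v_p(x)} = 5^{4} = 625.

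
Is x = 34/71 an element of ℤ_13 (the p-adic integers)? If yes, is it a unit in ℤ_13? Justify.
x ∈ ℤ_13^× (unit); v_13(x) = 0

ℤ_13 = {x ∈ ℚ_13 : v_13(x) ≥ 0} and ℤ_13^× = {x ∈ ℤ_13 : v_13(x) = 0}. Here v_13(34/71) = v_13(num) − v_13(den) = 0; compare against these criteria.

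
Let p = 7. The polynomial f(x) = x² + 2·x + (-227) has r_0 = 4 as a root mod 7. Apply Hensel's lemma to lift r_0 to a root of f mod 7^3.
r_2 = 39 (mod 343)

Hensel: r_{i+1} = r_i − f(r_i)·(f′(r_i))^{-1} mod 7^{i+2}, f′(x) = 2x + 2. Iterate:
  r_0 = 4 (mod 7)
  r_1 = 39 (mod 49)
  r_2 = 39 (mod 343)
Final: r = 39 satisfies f(r) ≡ 0 mod 7^3.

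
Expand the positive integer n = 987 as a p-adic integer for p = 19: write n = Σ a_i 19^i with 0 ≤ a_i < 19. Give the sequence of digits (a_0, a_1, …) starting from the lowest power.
(a_0, a_1, …) = (18, 13, 2)

Repeated division by 19 gives the digits low-to-high: 987 = 18 + 13·19^1 + 2·19^2. Digit sequence: (18, 13, 2).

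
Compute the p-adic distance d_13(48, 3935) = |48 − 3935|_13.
d_13(48, 3935) = 1/169

Step 1 — x − y = 48 − 3935 = -3887. Step 2 — v_13(-3887) = 2 (factor: -3887 = −(13^2 · 23); the sign does not affect v_p). Step 3 — |x − y|_13 = 13^{-2} = 1/169.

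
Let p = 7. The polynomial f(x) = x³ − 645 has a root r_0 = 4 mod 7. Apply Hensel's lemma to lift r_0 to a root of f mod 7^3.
r_2 = 11 (mod 343)

Hensel: r_{i+1} = r_i − f(r_i)/f′(r_i) mod 7^{i+2}, where f′(x) = 3x². Iterate:
  r_0 = 4 (mod 7)
  r_1 = 11 (mod 49)
  r_2 = 11 (mod 343)
Final: r = 11 with f(r) ≡ 0 mod 7^3.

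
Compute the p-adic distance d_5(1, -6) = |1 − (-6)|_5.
d_5(1, -6) = 1

Step 1 — x − y = 1 − (-6) = 7. Step 2 — v_5(7) = 0 (factor: 7 = (5^0 · 7); the sign does not affect v_p). Step 3 — |x − y|_5 = 5^{0} = 1.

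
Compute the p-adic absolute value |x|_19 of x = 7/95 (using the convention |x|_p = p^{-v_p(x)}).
|7/95|_19 = 19

Step 1 — compute v_19(x) by factoring powers of 19 out of the numerator and denominator: v_19(7/95) = -1. Step 2 — apply |x|_p = p^{-v_p(x)} = 19^{1} = 19.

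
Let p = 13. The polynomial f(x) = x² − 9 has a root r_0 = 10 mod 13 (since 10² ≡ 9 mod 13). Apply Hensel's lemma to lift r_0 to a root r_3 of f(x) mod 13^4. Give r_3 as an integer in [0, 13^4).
r_3 = 28558 (mod 28561)

Hensel's recurrence: r_{i+1} = r_i − f(r_i)·(f′(r_i))^{-1} mod 13^{i+2}, with f′(x) = 2x. Iterate:
  r_0 = 10 (mod 13)
  r_1 = 166 (mod 169)
  r_2 = 2194 (mod 2197)
  r_3 = 28558 (mod 28561)
Final: r_3 = 28558, and one checks f(r_3) ≡ 0 mod 13^4.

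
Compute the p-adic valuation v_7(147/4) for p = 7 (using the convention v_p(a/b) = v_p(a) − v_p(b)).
v_7(147/4) = 2

Factor powers of 7 from the numerator and denominator of the reduced fraction: 147 = 7^2 · 3 and 4 = 7^0 · 4. Apply v_p(a/b) = v_p(a) − v_p(b): v_7(147/4) = 2 − 0 = 2.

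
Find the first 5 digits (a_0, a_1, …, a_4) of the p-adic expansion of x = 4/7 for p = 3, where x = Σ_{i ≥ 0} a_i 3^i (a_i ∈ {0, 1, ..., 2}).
(a_0, …, a_4) = (1, 2, 1, 2, 0)

v_3(4/7) = 0 (numerator and denominator both coprime to 3), so x ∈ ℤ_3^×. Compute digits iteratively via a_i = x_i mod 3, x_{i+1} = (x_i − a_i)/3, with x_0 = x:
  x_0 = 4/7;  a_0 = 1;  x_1 = (x_0 − 1)/3 = -1/7
  x_1 = -1/7;  a_1 = 2;  x_2 = (x_1 − 2)/3 = -5/7
  x_2 = -5/7;  a_2 = 1;  x_3 = (x_2 − 1)/3 = -4/7
  x_3 = -4/7;  a_3 = 2;  x_4 = (x_3 − 2)/3 = -6/7
  x_4 = -6/7;  a_4 = 0;  x_5 = (x_4 − 0)/3 = -2/7
Digits: (1, 2, 1, 2, 0).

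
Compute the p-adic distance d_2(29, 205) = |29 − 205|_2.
d_2(29, 205) = 1/16

Step 1 — x − y = 29 − 205 = -176. Step 2 — v_2(-176) = 4 (factor: -176 = −(2^4 · 11); the sign does not affect v_p). Step 3 — |x − y|_2 = 2^{-4} = 1/16.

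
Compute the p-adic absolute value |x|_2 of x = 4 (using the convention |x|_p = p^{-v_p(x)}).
|4|_2 = 1/4

Step 1 — compute v_2(x) by factoring powers of 2 out of the numerator and denominator: v_2(4) = 2. Step 2 — apply |x|_p = p^{-v_p(x)} = 2^{-2} = 1/4.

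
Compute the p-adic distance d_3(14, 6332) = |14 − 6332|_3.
d_3(14, 6332) = 1/243

Step 1 — x − y = 14 − 6332 = -6318. Step 2 — v_3(-6318) = 5 (factor: -6318 = −(3^5 · 26); the sign does not affect v_p). Step 3 — |x − y|_3 = 3^{-5} = 1/243.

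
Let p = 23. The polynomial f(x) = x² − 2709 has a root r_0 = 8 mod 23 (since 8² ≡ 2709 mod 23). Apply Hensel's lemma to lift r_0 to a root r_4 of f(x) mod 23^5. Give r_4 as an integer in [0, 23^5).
r_4 = 4949861 (mod 6436343)

Hensel's recurrence: r_{i+1} = r_i − f(r_i)·(f′(r_i))^{-1} mod 23^{i+2}, with f′(x) = 2x. Iterate:
  r_0 = 8 (mod 23)
  r_1 = 8 (mod 529)
  r_2 = 10059 (mod 12167)
  r_3 = 192564 (mod 279841)
  r_4 = 4949861 (mod 6436343)
Final: r_4 = 4949861, and one checks f(r_4) ≡ 0 mod 23^5.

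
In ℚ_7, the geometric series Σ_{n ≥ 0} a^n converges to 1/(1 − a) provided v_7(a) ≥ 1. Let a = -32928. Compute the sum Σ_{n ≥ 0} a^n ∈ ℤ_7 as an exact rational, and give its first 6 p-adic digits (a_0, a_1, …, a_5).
Σ a^n = 1/(1 − a) = 1/32929;  first 6 digits = (1, 0, 0, 2, 0, 5)

v_7(a) = 3 ≥ 1, so the series converges in ℤ_7 to 1/(1 − a) = 1/(1 − (-32928)) = 1/32929. Expand this rational in ℤ_7: compute digits iteratively via d_i = x_i mod 7, x_{i+1} = (x_i − d_i)/7. The first 6 digits are (1, 0, 0, 2, 0, 5).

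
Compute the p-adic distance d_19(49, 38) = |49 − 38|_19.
d_19(49, 38) = 1

Step 1 — x − y = 49 − 38 = 11. Step 2 — v_19(11) = 0 (factor: 11 = (19^0 · 11); the sign does not affect v_p). Step 3 — |x − y|_19 = 19^{0} = 1.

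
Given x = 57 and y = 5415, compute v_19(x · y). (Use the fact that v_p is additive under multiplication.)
v_19(308655) = 3

v_p(x) = 1 (factor: 57 = 19^1 · 3); v_p(y) = 2 (factor: 5415 = 19^2 · 15). Additivity: v_p(xy) = v_p(x) + v_p(y) = 1 + 2 = 3. (Direct check: xy = 308655 = 19^3 · (45).)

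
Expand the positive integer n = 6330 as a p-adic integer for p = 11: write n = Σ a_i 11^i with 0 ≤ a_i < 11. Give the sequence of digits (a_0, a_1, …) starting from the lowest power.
(a_0, a_1, …) = (5, 3, 8, 4)

Repeated division by 11 gives the digits low-to-high: 6330 = 5 + 3·11^1 + 8·11^2 + 4·11^3. Digit sequence: (5, 3, 8, 4).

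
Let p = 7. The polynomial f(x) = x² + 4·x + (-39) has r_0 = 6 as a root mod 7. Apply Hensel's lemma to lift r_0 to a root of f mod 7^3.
r_2 = 314 (mod 343)

Hensel: r_{i+1} = r_i − f(r_i)·(f′(r_i))^{-1} mod 7^{i+2}, f′(x) = 2x + 4. Iterate:
  r_0 = 6 (mod 7)
  r_1 = 20 (mod 49)
  r_2 = 314 (mod 343)
Final: r = 314 satisfies f(r) ≡ 0 mod 7^3.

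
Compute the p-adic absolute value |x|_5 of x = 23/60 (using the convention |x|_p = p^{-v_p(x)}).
|23/60|_5 = 5

Step 1 — compute v_5(x) by factoring powers of 5 out of the numerator and denominator: v_5(23/60) = -1. Step 2 — apply |x|_p = p^{-v_p(x)} = 5^{1} = 5.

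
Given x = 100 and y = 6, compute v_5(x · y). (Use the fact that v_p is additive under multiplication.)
v_5(600) = 2

v_p(x) = 2 (factor: 100 = 5^2 · 4); v_p(y) = 0 (factor: 6 = 5^0 · 6). Additivity: v_p(xy) = v_p(x) + v_p(y) = 2 + 0 = 2. (Direct check: xy = 600 = 5^2 · (24).)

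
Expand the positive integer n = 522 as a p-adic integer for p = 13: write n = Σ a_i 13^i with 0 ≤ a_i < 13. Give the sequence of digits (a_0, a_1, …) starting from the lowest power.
(a_0, a_1, …) = (2, 1, 3)

Repeated division by 13 gives the digits low-to-high: 522 = 2 + 1·13^1 + 3·13^2. Digit sequence: (2, 1, 3).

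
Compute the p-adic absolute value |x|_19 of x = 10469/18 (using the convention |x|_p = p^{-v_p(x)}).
|10469/18|_19 = 1/361

Step 1 — compute v_19(x) by factoring powers of 19 out of the numerator and denominator: v_19(10469/18) = 2. Step 2 — apply |x|_p = p^{-v_p(x)} = 19^{-2} = 1/361.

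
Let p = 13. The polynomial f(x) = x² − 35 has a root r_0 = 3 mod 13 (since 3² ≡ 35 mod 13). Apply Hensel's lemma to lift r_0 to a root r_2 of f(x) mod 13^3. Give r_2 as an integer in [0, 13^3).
r_2 = 289 (mod 2197)

Hensel's recurrence: r_{i+1} = r_i − f(r_i)·(f′(r_i))^{-1} mod 13^{i+2}, with f′(x) = 2x. Iterate:
  r_0 = 3 (mod 13)
  r_1 = 120 (mod 169)
  r_2 = 289 (mod 2197)
Final: r_2 = 289, and one checks f(r_2) ≡ 0 mod 13^3.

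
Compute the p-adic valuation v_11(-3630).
v_11(-3630) = 2

v_11(n) is the largest exponent k such that 11^k divides n. Factor out: -3630 = -11^2 · 30. (Sign doesn't affect v_p.) So v_11(-3630) = 2.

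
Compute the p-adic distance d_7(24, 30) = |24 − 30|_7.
d_7(24, 30) = 1

Step 1 — x − y = 24 − 30 = -6. Step 2 — v_7(-6) = 0 (factor: -6 = −(7^0 · 6); the sign does not affect v_p). Step 3 — |x − y|_7 = 7^{0} = 1.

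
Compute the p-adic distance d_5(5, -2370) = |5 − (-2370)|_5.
d_5(5, -2370) = 1/125

Step 1 — x − y = 5 − (-2370) = 2375. Step 2 — v_5(2375) = 3 (factor: 2375 = (5^3 · 19); the sign does not affect v_p). Step 3 — |x − y|_5 = 5^{-3} = 1/125.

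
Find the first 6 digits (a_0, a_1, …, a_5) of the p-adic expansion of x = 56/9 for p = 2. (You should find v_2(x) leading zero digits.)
(a_0, …, a_5) = (0, 0, 0, 1, 1, 1)

v_2(56/9) = 3, so a_0 = ... = a_2 = 0. Factor out: x = 2^3 · u with u = 7/9 a unit in ℤ_2. Expand u iteratively via a_{v+i} = u_i mod 2, u_{i+1} = (u_i − a_{v+i})/2:
  u_0 = 7/9;  a_3 = 1;  u_1 = (u_0 − 1)/2 = -1/9
  u_1 = -1/9;  a_4 = 1;  u_2 = (u_1 − 1)/2 = -5/9
  u_2 = -5/9;  a_5 = 1;  u_3 = (u_2 − 1)/2 = -7/9
Digits: (0, 0, 0, 1, 1, 1).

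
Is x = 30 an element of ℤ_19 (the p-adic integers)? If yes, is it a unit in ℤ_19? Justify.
x ∈ ℤ_19^× (unit); v_19(x) = 0

ℤ_19 = {x ∈ ℚ_19 : v_19(x) ≥ 0} and ℤ_19^× = {x ∈ ℤ_19 : v_19(x) = 0}. Here v_19(30) = v_19(num) − v_19(den) = 0; compare against these criteria.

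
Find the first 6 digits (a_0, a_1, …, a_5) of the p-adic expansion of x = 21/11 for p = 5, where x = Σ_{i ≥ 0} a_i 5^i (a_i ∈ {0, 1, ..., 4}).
(a_0, …, a_5) = (1, 2, 1, 2, 0, 4)

v_5(21/11) = 0 (numerator and denominator both coprime to 5), so x ∈ ℤ_5^×. Compute digits iteratively via a_i = x_i mod 5, x_{i+1} = (x_i − a_i)/5, with x_0 = x:
  x_0 = 21/11;  a_0 = 1;  x_1 = (x_0 − 1)/5 = 2/11
  x_1 = 2/11;  a_1 = 2;  x_2 = (x_1 − 2)/5 = -4/11
  x_2 = -4/11;  a_2 = 1;  x_3 = (x_2 − 1)/5 = -3/11
  x_3 = -3/11;  a_3 = 2;  x_4 = (x_3 − 2)/5 = -5/11
  x_4 = -5/11;  a_4 = 0;  x_5 = (x_4 − 0)/5 = -1/11
  x_5 = -1/11;  a_5 = 4;  x_6 = (x_5 − 4)/5 = -9/11
Digits: (1, 2, 1, 2, 0, 4).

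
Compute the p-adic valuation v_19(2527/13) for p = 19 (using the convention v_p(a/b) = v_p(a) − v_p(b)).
v_19(2527/13) = 2

Factor powers of 19 from the numerator and denominator of the reduced fraction: 2527 = 19^2 · 7 and 13 = 19^0 · 13. Apply v_p(a/b) = v_p(a) − v_p(b): v_19(2527/13) = 2 − 0 = 2.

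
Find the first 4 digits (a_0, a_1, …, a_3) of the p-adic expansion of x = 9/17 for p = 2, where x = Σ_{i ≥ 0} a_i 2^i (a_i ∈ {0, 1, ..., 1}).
(a_0, …, a_3) = (1, 0, 0, 1)

v_2(9/17) = 0 (numerator and denominator both coprime to 2), so x ∈ ℤ_2^×. Compute digits iteratively via a_i = x_i mod 2, x_{i+1} = (x_i − a_i)/2, with x_0 = x:
  x_0 = 9/17;  a_0 = 1;  x_1 = (x_0 − 1)/2 = -4/17
  x_1 = -4/17;  a_1 = 0;  x_2 = (x_1 − 0)/2 = -2/17
  x_2 = -2/17;  a_2 = 0;  x_3 = (x_2 − 0)/2 = -1/17
  x_3 = -1/17;  a_3 = 1;  x_4 = (x_3 − 1)/2 = -9/17
Digits: (1, 0, 0, 1).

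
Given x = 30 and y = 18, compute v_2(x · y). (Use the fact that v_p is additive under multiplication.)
v_2(540) = 2

v_p(x) = 1 (factor: 30 = 2^1 · 15); v_p(y) = 1 (factor: 18 = 2^1 · 9). Additivity: v_p(xy) = v_p(x) + v_p(y) = 1 + 1 = 2. (Direct check: xy = 540 = 2^2 · (135).)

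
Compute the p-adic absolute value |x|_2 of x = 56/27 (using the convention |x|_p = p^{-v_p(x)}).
|56/27|_2 = 1/8

Step 1 — compute v_2(x) by factoring powers of 2 out of the numerator and denominator: v_2(56/27) = 3. Step 2 — apply |x|_p = p^{-v_p(x)} = 2^{-3} = 1/8.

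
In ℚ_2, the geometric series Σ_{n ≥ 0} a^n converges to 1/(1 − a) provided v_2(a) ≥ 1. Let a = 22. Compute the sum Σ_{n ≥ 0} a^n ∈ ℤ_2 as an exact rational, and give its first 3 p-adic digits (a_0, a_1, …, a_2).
Σ a^n = 1/(1 − a) = -1/21;  first 3 digits = (1, 1, 0)

v_2(a) = 1 ≥ 1, so the series converges in ℤ_2 to 1/(1 − a) = 1/(1 − 22) = -1/21. Expand this rational in ℤ_2: compute digits iteratively via d_i = x_i mod 2, x_{i+1} = (x_i − d_i)/2. The first 3 digits are (1, 1, 0).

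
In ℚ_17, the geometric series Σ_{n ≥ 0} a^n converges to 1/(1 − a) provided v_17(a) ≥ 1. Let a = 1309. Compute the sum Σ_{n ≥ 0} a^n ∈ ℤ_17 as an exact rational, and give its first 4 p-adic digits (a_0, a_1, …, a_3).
Σ a^n = 1/(1 − a) = -1/1308;  first 4 digits = (1, 9, 0, 7)

v_17(a) = 1 ≥ 1, so the series converges in ℤ_17 to 1/(1 − a) = 1/(1 − 1309) = -1/1308. Expand this rational in ℤ_17: compute digits iteratively via d_i = x_i mod 17, x_{i+1} = (x_i − d_i)/17. The first 4 digits are (1, 9, 0, 7).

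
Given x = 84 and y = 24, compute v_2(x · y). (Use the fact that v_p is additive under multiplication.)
v_2(2016) = 5

v_p(x) = 2 (factor: 84 = 2^2 · 21); v_p(y) = 3 (factor: 24 = 2^3 · 3). Additivity: v_p(xy) = v_p(x) + v_p(y) = 2 + 3 = 5. (Direct check: xy = 2016 = 2^5 · (63).)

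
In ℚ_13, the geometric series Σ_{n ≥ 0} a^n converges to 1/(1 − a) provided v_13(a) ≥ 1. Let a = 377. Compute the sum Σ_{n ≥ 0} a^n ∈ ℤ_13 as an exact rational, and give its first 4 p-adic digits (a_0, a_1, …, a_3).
Σ a^n = 1/(1 − a) = -1/376;  first 4 digits = (1, 3, 11, 0)

v_13(a) = 1 ≥ 1, so the series converges in ℤ_13 to 1/(1 − a) = 1/(1 − 377) = -1/376. Expand this rational in ℤ_13: compute digits iteratively via d_i = x_i mod 13, x_{i+1} = (x_i − d_i)/13. The first 4 digits are (1, 3, 11, 0).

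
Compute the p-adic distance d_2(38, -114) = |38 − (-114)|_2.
d_2(38, -114) = 1/8

Step 1 — x − y = 38 − (-114) = 152. Step 2 — v_2(152) = 3 (factor: 152 = (2^3 · 19); the sign does not affect v_p). Step 3 — |x − y|_2 = 2^{-3} = 1/8.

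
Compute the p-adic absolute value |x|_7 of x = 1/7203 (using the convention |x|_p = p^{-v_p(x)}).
|1/7203|_7 = 2401

Step 1 — compute v_7(x) by factoring powers of 7 out of the numerator and denominator: v_7(1/7203) = -4. Step 2 — apply |x|_p = p^{-v_p(x)} = 7^{4} = 2401.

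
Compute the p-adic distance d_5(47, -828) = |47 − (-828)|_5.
d_5(47, -828) = 1/125

Step 1 — x − y = 47 − (-828) = 875. Step 2 — v_5(875) = 3 (factor: 875 = (5^3 · 7); the sign does not affect v_p). Step 3 — |x − y|_5 = 5^{-3} = 1/125.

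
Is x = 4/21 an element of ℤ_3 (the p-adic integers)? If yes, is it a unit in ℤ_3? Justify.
x ∉ ℤ_3 (v_3(x) = -1 < 0)

ℤ_3 = {x ∈ ℚ_3 : v_3(x) ≥ 0} and ℤ_3^× = {x ∈ ℤ_3 : v_3(x) = 0}. Here v_3(4/21) = v_3(num) − v_3(den) = -1; compare against these criteria.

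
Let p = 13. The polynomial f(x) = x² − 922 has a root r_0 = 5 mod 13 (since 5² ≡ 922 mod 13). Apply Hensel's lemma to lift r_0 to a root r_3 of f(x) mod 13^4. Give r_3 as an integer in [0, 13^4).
r_3 = 20155 (mod 28561)

Hensel's recurrence: r_{i+1} = r_i − f(r_i)·(f′(r_i))^{-1} mod 13^{i+2}, with f′(x) = 2x. Iterate:
  r_0 = 5 (mod 13)
  r_1 = 44 (mod 169)
  r_2 = 382 (mod 2197)
  r_3 = 20155 (mod 28561)
Final: r_3 = 20155, and one checks f(r_3) ≡ 0 mod 13^4.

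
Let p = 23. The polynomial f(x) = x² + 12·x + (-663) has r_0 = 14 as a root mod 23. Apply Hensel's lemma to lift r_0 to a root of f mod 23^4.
r_3 = 259615 (mod 279841)

Hensel: r_{i+1} = r_i − f(r_i)·(f′(r_i))^{-1} mod 23^{i+2}, f′(x) = 2x + 12. Iterate:
  r_0 = 14 (mod 23)
  r_1 = 405 (mod 529)
  r_2 = 4108 (mod 12167)
  r_3 = 259615 (mod 279841)
Final: r = 259615 satisfies f(r) ≡ 0 mod 23^4.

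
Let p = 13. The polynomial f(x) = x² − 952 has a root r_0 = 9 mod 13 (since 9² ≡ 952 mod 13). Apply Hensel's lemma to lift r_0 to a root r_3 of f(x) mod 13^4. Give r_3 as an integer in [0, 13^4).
r_3 = 2414 (mod 28561)

Hensel's recurrence: r_{i+1} = r_i − f(r_i)·(f′(r_i))^{-1} mod 13^{i+2}, with f′(x) = 2x. Iterate:
  r_0 = 9 (mod 13)
  r_1 = 48 (mod 169)
  r_2 = 217 (mod 2197)
  r_3 = 2414 (mod 28561)
Final: r_3 = 2414, and one checks f(r_3) ≡ 0 mod 13^4.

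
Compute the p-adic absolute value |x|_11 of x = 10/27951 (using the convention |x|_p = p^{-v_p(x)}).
|10/27951|_11 = 1331

Step 1 — compute v_11(x) by factoring powers of 11 out of the numerator and denominator: v_11(10/27951) = -3. Step 2 — apply |x|_p = p^{-v_p(x)} = 11^{3} = 1331.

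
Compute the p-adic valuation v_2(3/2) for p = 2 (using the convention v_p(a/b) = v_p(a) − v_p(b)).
v_2(3/2) = -1

Factor powers of 2 from the numerator and denominator of the reduced fraction: 3 = 2^0 · 3 and 2 = 2^1 · 1. Apply v_p(a/b) = v_p(a) − v_p(b): v_2(3/2) = 0 − 1 = -1.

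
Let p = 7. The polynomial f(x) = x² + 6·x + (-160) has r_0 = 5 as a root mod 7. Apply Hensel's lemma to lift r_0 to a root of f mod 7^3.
r_2 = 327 (mod 343)

Hensel: r_{i+1} = r_i − f(r_i)·(f′(r_i))^{-1} mod 7^{i+2}, f′(x) = 2x + 6. Iterate:
  r_0 = 5 (mod 7)
  r_1 = 33 (mod 49)
  r_2 = 327 (mod 343)
Final: r = 327 satisfies f(r) ≡ 0 mod 7^3.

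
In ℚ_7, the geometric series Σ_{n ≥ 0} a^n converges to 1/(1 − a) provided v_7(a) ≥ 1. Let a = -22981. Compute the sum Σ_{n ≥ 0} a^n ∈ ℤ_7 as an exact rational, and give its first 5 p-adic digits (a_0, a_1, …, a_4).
Σ a^n = 1/(1 − a) = 1/22982;  first 5 digits = (1, 0, 0, 3, 4)

v_7(a) = 3 ≥ 1, so the series converges in ℤ_7 to 1/(1 − a) = 1/(1 − (-22981)) = 1/22982. Expand this rational in ℤ_7: compute digits iteratively via d_i = x_i mod 7, x_{i+1} = (x_i − d_i)/7. The first 5 digits are (1, 0, 0, 3, 4).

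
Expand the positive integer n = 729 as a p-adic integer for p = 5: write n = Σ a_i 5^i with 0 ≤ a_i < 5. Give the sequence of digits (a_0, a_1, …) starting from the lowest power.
(a_0, a_1, …) = (4, 0, 4, 0, 1)

Repeated division by 5 gives the digits low-to-high: 729 = 4 + 4·5^2 + 1·5^4. Digit sequence: (4, 0, 4, 0, 1).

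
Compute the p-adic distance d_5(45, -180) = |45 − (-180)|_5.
d_5(45, -180) = 1/25

Step 1 — x − y = 45 − (-180) = 225. Step 2 — v_5(225) = 2 (factor: 225 = (5^2 · 9); the sign does not affect v_p). Step 3 — |x − y|_5 = 5^{-2} = 1/25.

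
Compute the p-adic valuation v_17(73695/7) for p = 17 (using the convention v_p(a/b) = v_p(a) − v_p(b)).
v_17(73695/7) = 3

Factor powers of 17 from the numerator and denominator of the reduced fraction: 73695 = 17^3 · 15 and 7 = 17^0 · 7. Apply v_p(a/b) = v_p(a) − v_p(b): v_17(73695/7) = 3 − 0 = 3.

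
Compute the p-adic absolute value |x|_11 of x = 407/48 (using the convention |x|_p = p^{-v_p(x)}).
|407/48|_11 = 1/11

Step 1 — compute v_11(x) by factoring powers of 11 out of the numerator and denominator: v_11(407/48) = 1. Step 2 — apply |x|_p = p^{-v_p(x)} = 11^{-1} = 1/11.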